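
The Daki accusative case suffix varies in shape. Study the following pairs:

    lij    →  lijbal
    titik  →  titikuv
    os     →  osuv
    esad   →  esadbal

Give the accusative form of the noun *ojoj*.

Looking at the final consonant of each stem: -uv when the stem ends in a voiceless consonant (*titik*, *os*); -bal when the stem ends in a voiced consonant (*lij*, *esad*).
The final consonant of *ojoj* is /j/, which is voiced, so the suffix is -bal, giving *ojojbal*.

ojojbal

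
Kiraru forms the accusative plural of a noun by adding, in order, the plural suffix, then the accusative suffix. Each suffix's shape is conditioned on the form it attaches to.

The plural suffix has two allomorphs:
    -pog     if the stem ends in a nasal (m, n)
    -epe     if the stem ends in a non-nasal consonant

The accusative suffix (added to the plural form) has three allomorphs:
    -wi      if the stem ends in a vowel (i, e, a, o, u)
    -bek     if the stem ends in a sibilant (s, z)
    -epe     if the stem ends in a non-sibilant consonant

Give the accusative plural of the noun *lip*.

lipepewi

The final consonant of *lip* is /p/, which is non-nasal, so the plural suffix is -epe, giving *lipepe*.
Since the final sound of the plural form *lipepe* is /e/ (a vowel), it takes -wi, giving *lipepewi*.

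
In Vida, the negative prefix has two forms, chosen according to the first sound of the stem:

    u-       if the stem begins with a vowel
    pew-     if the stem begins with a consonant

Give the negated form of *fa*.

*fa* — first sound /f/ (a consonant) → pew- → *pewfa*.

pewfa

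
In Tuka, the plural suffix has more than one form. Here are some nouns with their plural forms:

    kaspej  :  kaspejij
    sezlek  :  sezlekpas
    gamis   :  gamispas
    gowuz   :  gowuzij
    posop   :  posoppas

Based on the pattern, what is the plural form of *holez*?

holezij

The pattern is voicing of the final consonant: -pas when the stem ends in a voiceless consonant (*sezlek*, *gamis*, *posop*); -ij when the stem ends in a voiced consonant (*kaspej*, *gowuz*).
*holez* — final consonant /z/ (voiced) → -ij → *holezij*.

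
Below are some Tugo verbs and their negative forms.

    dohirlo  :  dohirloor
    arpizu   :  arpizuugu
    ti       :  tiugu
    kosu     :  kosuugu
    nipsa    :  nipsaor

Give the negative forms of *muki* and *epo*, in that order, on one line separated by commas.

mukiugu, epoor

The suffix is conditioned by the last vowel: -ugu when the last vowel of the stem is a high vowel (*arpizu*, *ti*, *kosu*); -or when the last vowel of the stem is a non-high vowel (*dohirlo*, *nipsa*).
*muki*: last vowel = /i/, a high vowel → -ugu → *mukiugu*.
The last vowel of *epo* is /o/, which is a non-high vowel, so the suffix is -or, giving *epoor*.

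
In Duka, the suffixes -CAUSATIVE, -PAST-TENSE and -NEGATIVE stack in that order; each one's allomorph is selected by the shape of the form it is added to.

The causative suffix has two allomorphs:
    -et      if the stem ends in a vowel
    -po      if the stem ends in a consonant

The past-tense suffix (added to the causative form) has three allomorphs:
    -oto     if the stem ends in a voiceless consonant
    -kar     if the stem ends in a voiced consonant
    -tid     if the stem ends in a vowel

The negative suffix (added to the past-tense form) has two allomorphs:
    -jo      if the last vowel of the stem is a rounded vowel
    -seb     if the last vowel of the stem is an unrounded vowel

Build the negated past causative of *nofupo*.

The final sound of *nofupo* is /o/, which is a vowel, so the causative suffix is -et, giving *nofupoet*.
The causative form *nofupoet*: final sound = /t/, a voiceless consonant → -oto → *nofupoetoto*.
The last vowel of the past-tense form *nofupoetoto* is /o/, which is a rounded vowel, so the negative suffix is -jo, giving *nofupoetotojo*.

nofupoetotojo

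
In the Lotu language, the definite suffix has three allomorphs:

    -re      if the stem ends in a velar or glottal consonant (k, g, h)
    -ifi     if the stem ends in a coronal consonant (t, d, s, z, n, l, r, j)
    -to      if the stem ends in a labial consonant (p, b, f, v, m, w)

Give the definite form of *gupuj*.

gupujifi

*gupuj* — final consonant /j/ (coronal) → -ifi → *gupujifi*.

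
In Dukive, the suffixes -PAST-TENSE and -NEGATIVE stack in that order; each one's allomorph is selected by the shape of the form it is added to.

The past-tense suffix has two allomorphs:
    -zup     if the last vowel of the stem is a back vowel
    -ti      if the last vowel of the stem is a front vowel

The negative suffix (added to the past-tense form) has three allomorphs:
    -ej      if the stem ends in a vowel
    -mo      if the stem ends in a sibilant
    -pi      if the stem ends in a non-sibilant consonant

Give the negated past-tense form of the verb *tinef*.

*tinef*: last vowel = /e/, a front vowel → -ti → *tinefti*.
The final sound of the past-tense form *tinefti* is /i/, which is a vowel, so the negative suffix is -ej, giving *tineftiej*.

tineftiej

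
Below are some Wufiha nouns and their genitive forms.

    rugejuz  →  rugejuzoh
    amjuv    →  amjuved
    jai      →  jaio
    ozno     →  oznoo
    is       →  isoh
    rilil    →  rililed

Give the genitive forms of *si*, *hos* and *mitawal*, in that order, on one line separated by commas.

sio, hosoh, mitawaled

Looking at the final sound of each stem: -oh when the stem ends in a sibilant (*rugejuz*, *is*); -ed when the stem ends in a non-sibilant consonant (*amjuv*, *rilil*); -o when the stem ends in a vowel (*jai*, *ozno*).
Since the final sound of *si* is /i/ (a vowel), it takes -o, giving *sio*.
*hos* — final sound /s/ (a sibilant) → -oh → *hosoh*.
*mitawal* — final sound /l/ (a non-sibilant consonant) → -ed → *mitawaled*.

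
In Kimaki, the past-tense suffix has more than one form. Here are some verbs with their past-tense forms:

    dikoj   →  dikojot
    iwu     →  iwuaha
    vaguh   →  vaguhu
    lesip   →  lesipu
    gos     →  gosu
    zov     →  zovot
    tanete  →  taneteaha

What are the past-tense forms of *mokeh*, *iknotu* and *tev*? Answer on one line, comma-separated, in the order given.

mokehu, iknotuaha, tevot

The suffix is conditioned by the final sound: -u when the stem ends in a voiceless consonant (*vaguh*, *lesip*, *gos*); -ot when the stem ends in a voiced consonant (*dikoj*, *zov*); -aha when the stem ends in a vowel (*iwu*, *tanete*).
Since the final sound of *mokeh* is /h/ (a voiceless consonant), it takes -u, giving *mokehu*.
*iknotu*: final sound = /u/, a vowel → -aha → *iknotuaha*.
*tev*: final sound = /v/, a voiced consonant → -ot → *tevot*.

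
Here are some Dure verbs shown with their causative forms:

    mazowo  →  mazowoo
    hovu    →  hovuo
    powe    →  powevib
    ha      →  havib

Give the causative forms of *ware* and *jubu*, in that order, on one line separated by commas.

warevib, jubuo

The alternation tracks the last vowel of the stem — -o when the last vowel of the stem is a rounded vowel (*mazowo*, *hovu*); -vib when the last vowel of the stem is an unrounded vowel (*powe*, *ha*).
*ware* — last vowel /e/ (an unrounded vowel) → -vib → *warevib*.
Since the last vowel of *jubu* is /u/ (a rounded vowel), it takes -o, giving *jubuo*.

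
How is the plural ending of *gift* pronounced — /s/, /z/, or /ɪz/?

The stem *gift* ends in a voiceless non-sibilant consonant.
The plural suffix surfaces as /ɪz/ after sibilants, /s/ after other voiceless consonants, and /z/ after other voiced sounds.
So the plural -s on *gift* is pronounced /s/.

/s/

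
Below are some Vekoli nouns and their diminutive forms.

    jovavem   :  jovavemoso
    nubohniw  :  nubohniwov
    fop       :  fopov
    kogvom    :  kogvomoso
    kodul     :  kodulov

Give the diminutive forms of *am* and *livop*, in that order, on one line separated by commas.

The alternation tracks the final consonant of the stem — -oso when the stem ends in a nasal (*jovavem*, *kogvom*); -ov when the stem ends in a non-nasal consonant (*nubohniw*, *fop*, *kodul*).
*am*: final consonant = /m/, a nasal → -oso → *amoso*.
Since the final consonant of *livop* is /p/ (non-nasal), it takes -ov, giving *livopov*.

amoso, livopov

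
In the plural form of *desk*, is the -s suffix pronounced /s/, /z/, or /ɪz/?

The stem *desk* ends in a voiceless non-sibilant consonant.
The plural suffix surfaces as /ɪz/ after sibilants, /s/ after other voiceless consonants, and /z/ after other voiced sounds.
So the plural -s on *desk* is pronounced /s/.

/s/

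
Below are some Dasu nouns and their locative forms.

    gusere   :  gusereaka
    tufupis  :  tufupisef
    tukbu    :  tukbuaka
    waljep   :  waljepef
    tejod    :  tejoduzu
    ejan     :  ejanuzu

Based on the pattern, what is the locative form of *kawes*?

The alternation tracks the final sound of the stem — -ef when the stem ends in a voiceless consonant (*tufupis*, *waljep*); -uzu when the stem ends in a voiced consonant (*tejod*, *ejan*); -aka when the stem ends in a vowel (*gusere*, *tukbu*).
Since the final sound of *kawes* is /s/ (a voiceless consonant), it takes -ef, giving *kawesef*.

kawesef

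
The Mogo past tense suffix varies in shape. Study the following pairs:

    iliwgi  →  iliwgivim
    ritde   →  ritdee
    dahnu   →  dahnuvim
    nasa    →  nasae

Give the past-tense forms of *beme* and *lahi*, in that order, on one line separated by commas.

Looking at the last vowel of each stem: -vim when the last vowel of the stem is a high vowel (*iliwgi*, *dahnu*); -e when the last vowel of the stem is a non-high vowel (*ritde*, *nasa*).
The last vowel of *beme* is /e/, which is a non-high vowel, so the suffix is -e, giving *bemee*.
The last vowel of *lahi* is /i/, which is a high vowel, so the suffix is -vim, giving *lahivim*.

bemee, lahivim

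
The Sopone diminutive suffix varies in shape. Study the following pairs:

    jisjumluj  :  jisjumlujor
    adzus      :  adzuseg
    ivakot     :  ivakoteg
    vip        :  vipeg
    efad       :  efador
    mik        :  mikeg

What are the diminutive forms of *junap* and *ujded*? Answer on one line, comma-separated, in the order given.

The pattern is voicing of the final consonant: -eg when the stem ends in a voiceless consonant (*adzus*, *ivakot*, *vip*, *mik*); -or when the stem ends in a voiced consonant (*jisjumluj*, *efad*).
*junap* — final consonant /p/ (voiceless) → -eg → *junapeg*.
*ujded*: final consonant = /d/, voiced → -or → *ujdedor*.

junapeg, ujdedor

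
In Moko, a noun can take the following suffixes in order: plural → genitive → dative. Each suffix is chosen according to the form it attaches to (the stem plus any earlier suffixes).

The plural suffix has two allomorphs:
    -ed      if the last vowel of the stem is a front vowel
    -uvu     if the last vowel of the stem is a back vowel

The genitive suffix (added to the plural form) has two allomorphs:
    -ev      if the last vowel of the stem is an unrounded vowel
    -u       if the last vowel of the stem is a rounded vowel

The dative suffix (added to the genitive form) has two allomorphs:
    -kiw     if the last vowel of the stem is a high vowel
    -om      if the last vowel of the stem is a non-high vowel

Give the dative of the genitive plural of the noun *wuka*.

The last vowel of *wuka* is /a/, which is a back vowel, so the plural suffix is -uvu, giving *wukauvu*.
The plural form *wukauvu*: last vowel = /u/, a rounded vowel → -u → *wukauvuu*.
The genitive form *wukauvuu*: last vowel = /u/, a high vowel → -kiw → *wukauvuukiw*.

wukauvuukiw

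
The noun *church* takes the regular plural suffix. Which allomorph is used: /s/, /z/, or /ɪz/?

/ɪz/

The stem *church* ends in a sibilant (/s, z, ʃ, ʒ, tʃ, dʒ/).
The plural suffix surfaces as /ɪz/ after sibilants, /s/ after other voiceless consonants, and /z/ after other voiced sounds.
So the plural -s on *church* is pronounced /ɪz/.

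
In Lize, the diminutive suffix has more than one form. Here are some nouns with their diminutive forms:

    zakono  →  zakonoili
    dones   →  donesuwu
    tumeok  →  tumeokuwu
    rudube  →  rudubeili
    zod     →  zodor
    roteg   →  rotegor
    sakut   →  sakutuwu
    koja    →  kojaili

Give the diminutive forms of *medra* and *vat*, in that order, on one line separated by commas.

The alternation tracks the final sound of the stem — -uwu when the stem ends in a voiceless consonant (*dones*, *tumeok*, *sakut*); -or when the stem ends in a voiced consonant (*zod*, *roteg*); -ili when the stem ends in a vowel (*zakono*, *rudube*, *koja*).
*medra* — final sound /a/ (a vowel) → -ili → *medraili*.
Since the final sound of *vat* is /t/ (a voiceless consonant), it takes -uwu, giving *vatuwu*.

medraili, vatuwu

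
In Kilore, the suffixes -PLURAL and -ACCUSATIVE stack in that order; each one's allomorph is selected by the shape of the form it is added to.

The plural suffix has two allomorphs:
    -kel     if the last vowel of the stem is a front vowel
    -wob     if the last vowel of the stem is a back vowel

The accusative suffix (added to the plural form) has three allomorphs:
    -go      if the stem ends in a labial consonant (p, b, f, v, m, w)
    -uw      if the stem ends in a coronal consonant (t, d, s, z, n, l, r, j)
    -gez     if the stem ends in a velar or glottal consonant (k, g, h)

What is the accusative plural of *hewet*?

*hewet*: last vowel = /e/, a front vowel → -kel → *hewetkel*.
The plural form *hewetkel* — final consonant /l/ (coronal) → -uw → *hewetkeluw*.

hewetkeluw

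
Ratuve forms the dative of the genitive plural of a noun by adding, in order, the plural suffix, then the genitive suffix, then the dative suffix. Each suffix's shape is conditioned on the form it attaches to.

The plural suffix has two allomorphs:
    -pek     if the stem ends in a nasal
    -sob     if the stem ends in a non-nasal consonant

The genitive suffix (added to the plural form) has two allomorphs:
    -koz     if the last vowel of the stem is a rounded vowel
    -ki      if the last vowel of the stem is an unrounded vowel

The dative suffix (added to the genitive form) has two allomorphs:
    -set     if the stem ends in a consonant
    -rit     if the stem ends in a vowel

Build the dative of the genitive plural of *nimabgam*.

Since the final consonant of *nimabgam* is /m/ (a nasal), it takes -pek, giving *nimabgampek*.
The plural form *nimabgampek*: last vowel = /e/, an unrounded vowel → -ki → *nimabgampekki*.
Since the final sound of the genitive form *nimabgampekki* is /i/ (a vowel), it takes -rit, giving *nimabgampekkirit*.

nimabgampekkirit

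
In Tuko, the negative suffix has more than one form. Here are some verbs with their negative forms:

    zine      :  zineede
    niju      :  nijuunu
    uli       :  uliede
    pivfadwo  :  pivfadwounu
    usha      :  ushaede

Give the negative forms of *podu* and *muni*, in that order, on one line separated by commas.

poduunu, muniede

Looking at the last vowel of each stem: -unu when the last vowel of the stem is a rounded vowel (*niju*, *pivfadwo*); -ede when the last vowel of the stem is an unrounded vowel (*zine*, *uli*, *usha*).
*podu* — last vowel /u/ (a rounded vowel) → -unu → *poduunu*.
Since the last vowel of *muni* is /i/ (an unrounded vowel), it takes -ede, giving *muniede*.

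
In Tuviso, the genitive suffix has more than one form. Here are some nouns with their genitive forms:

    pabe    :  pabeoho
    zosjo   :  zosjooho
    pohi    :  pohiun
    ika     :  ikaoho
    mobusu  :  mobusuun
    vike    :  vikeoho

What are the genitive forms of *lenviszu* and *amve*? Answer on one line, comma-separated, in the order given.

lenviszuun, amveoho

The suffix is conditioned by the last vowel: -un when the last vowel of the stem is a high vowel (*pohi*, *mobusu*); -oho when the last vowel of the stem is a non-high vowel (*pabe*, *zosjo*, *ika*, *vike*).
The last vowel of *lenviszu* is /u/, which is a high vowel, so the suffix is -un, giving *lenviszuun*.
*amve* — last vowel /e/ (a non-high vowel) → -oho → *amveoho*.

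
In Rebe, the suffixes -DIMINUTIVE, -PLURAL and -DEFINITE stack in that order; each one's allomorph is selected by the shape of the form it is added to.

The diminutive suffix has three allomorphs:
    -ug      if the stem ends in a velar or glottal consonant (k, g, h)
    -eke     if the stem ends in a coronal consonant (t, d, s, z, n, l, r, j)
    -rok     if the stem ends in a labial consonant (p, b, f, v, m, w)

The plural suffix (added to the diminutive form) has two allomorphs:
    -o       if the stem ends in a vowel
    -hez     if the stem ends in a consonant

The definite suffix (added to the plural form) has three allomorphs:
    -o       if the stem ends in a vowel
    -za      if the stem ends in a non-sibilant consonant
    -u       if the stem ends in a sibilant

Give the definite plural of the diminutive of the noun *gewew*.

gewewrokhezu

Since the final consonant of *gewew* is /w/ (labial), it takes -rok, giving *gewewrok*.
Since the final sound of the diminutive form *gewewrok* is /k/ (a consonant), it takes -hez, giving *gewewrokhez*.
The final sound of the plural form *gewewrokhez* is /z/, which is a sibilant, so the definite suffix is -u, giving *gewewrokhezu*.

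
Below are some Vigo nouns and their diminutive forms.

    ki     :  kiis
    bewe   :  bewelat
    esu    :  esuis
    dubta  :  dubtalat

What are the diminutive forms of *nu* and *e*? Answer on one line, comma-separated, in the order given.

The pattern is height harmony: -is when the last vowel of the stem is a high vowel (*ki*, *esu*); -lat when the last vowel of the stem is a non-high vowel (*bewe*, *dubta*).
The last vowel of *nu* is /u/, which is a high vowel, so the suffix is -is, giving *nuis*.
The last vowel of *e* is /e/, which is a non-high vowel, so the suffix is -lat, giving *elat*.

nuis, elat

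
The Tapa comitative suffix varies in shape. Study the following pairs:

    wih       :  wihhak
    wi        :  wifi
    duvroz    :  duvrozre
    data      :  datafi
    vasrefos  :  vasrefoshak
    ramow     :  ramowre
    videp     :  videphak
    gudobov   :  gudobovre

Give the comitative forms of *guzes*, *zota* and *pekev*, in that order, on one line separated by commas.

guzeshak, zotafi, pekevre

Looking at the final sound of each stem: -hak when the stem ends in a voiceless consonant (*wih*, *vasrefos*, *videp*); -re when the stem ends in a voiced consonant (*duvroz*, *ramow*, *gudobov*); -fi when the stem ends in a vowel (*wi*, *data*).
The final sound of *guzes* is /s/, which is a voiceless consonant, so the suffix is -hak, giving *guzeshak*.
Since the final sound of *zota* is /a/ (a vowel), it takes -fi, giving *zotafi*.
Since the final sound of *pekev* is /v/ (a voiced consonant), it takes -re, giving *pekevre*.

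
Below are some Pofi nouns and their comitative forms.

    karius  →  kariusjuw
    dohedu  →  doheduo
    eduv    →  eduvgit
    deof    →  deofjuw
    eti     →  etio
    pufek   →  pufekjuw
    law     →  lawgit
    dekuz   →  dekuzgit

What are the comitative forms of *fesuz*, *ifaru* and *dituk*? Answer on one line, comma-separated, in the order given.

The alternation tracks the final sound of the stem — -juw when the stem ends in a voiceless consonant (*karius*, *deof*, *pufek*); -git when the stem ends in a voiced consonant (*eduv*, *law*, *dekuz*); -o when the stem ends in a vowel (*dohedu*, *eti*).
The final sound of *fesuz* is /z/, which is a voiced consonant, so the suffix is -git, giving *fesuzgit*.
Since the final sound of *ifaru* is /u/ (a vowel), it takes -o, giving *ifaruo*.
Since the final sound of *dituk* is /k/ (a voiceless consonant), it takes -juw, giving *ditukjuw*.

fesuzgit, ifaruo, ditukjuw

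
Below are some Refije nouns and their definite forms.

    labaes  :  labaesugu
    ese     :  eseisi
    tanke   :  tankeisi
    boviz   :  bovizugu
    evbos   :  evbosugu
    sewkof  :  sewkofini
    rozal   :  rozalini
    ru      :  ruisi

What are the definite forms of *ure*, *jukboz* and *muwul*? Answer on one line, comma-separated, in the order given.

The alternation tracks the final sound of the stem — -ugu when the stem ends in a sibilant (*labaes*, *boviz*, *evbos*); -ini when the stem ends in a non-sibilant consonant (*sewkof*, *rozal*); -isi when the stem ends in a vowel (*ese*, *tanke*, *ru*).
*ure* — final sound /e/ (a vowel) → -isi → *ureisi*.
The final sound of *jukboz* is /z/, which is a sibilant, so the suffix is -ugu, giving *jukbozugu*.
Since the final sound of *muwul* is /l/ (a non-sibilant consonant), it takes -ini, giving *muwulini*.

ureisi, jukbozugu, muwulini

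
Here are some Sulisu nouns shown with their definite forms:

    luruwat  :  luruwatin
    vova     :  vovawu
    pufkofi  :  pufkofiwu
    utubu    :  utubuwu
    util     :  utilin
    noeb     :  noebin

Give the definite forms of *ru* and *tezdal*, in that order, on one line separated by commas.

ruwu, tezdalin

The suffix is conditioned by the final sound: -in when the stem ends in a consonant (*luruwat*, *util*, *noeb*); -wu when the stem ends in a vowel (*vova*, *pufkofi*, *utubu*).
Since the final sound of *ru* is /u/ (a vowel), it takes -wu, giving *ruwu*.
*tezdal* — final sound /l/ (a consonant) → -in → *tezdalin*.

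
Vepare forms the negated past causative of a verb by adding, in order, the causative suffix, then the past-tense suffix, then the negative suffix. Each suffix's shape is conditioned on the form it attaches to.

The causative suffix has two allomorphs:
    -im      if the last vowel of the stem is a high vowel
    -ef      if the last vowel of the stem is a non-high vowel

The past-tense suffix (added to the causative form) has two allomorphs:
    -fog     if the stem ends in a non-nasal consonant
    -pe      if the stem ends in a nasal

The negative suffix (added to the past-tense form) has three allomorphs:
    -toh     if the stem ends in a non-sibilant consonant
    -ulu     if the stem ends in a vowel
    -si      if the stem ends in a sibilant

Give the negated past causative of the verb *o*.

*o*: last vowel = /o/, a non-high vowel → -ef → *oef*.
The causative form *oef*: final consonant = /f/, non-nasal → -fog → *oeffog*.
The past-tense form *oeffog*: final sound = /g/, a non-sibilant consonant → -toh → *oeffogtoh*.

oeffogtoh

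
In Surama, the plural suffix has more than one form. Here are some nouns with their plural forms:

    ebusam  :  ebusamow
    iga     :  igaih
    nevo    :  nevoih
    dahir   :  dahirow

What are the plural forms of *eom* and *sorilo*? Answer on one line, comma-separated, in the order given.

eomow, soriloih

The suffix is conditioned by the final sound: -ow when the stem ends in a consonant (*ebusam*, *dahir*); -ih when the stem ends in a vowel (*iga*, *nevo*).
Since the final sound of *eom* is /m/ (a consonant), it takes -ow, giving *eomow*.
The final sound of *sorilo* is /o/, which is a vowel, so the suffix is -ih, giving *soriloih*.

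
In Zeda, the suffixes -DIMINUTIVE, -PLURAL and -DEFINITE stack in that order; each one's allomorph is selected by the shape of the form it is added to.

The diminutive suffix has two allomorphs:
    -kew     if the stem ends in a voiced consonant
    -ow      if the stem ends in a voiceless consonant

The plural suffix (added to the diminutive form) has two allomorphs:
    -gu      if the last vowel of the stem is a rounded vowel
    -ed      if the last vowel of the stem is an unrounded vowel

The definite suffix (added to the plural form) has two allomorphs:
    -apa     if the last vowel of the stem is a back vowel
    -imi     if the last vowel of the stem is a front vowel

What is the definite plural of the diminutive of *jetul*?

Since the final consonant of *jetul* is /l/ (voiced), it takes -kew, giving *jetulkew*.
The last vowel of the diminutive form *jetulkew* is /e/, which is an unrounded vowel, so the plural suffix is -ed, giving *jetulkewed*.
The plural form *jetulkewed*: last vowel = /e/, a front vowel → -imi → *jetulkewedimi*.

jetulkewedimi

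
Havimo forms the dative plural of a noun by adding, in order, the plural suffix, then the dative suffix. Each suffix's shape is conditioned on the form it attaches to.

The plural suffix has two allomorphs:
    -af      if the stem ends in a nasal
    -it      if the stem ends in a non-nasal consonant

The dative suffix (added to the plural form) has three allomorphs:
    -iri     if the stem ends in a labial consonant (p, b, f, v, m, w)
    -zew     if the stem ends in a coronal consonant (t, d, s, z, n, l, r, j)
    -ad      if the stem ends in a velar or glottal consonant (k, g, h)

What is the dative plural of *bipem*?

Since the final consonant of *bipem* is /m/ (a nasal), it takes -af, giving *bipemaf*.
The plural form *bipemaf*: final consonant = /f/, labial → -iri → *bipemafiri*.

bipemafiri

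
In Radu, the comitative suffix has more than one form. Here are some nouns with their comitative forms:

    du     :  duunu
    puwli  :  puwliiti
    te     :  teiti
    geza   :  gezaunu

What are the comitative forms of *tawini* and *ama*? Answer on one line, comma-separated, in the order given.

The alternation tracks the last vowel of the stem — -iti when the last vowel of the stem is a front vowel (*puwli*, *te*); -unu when the last vowel of the stem is a back vowel (*du*, *geza*).
The last vowel of *tawini* is /i/, which is a front vowel, so the suffix is -iti, giving *tawiniiti*.
Since the last vowel of *ama* is /a/ (a back vowel), it takes -unu, giving *amaunu*.

tawiniiti, amaunu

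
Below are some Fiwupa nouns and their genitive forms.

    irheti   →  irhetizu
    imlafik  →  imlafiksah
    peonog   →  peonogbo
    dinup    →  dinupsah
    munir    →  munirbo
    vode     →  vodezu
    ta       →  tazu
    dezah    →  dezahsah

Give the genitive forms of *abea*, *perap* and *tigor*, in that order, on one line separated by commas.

The suffix is conditioned by the final sound: -sah when the stem ends in a voiceless consonant (*imlafik*, *dinup*, *dezah*); -bo when the stem ends in a voiced consonant (*peonog*, *munir*); -zu when the stem ends in a vowel (*irheti*, *vode*, *ta*).
The final sound of *abea* is /a/, which is a vowel, so the suffix is -zu, giving *abeazu*.
*perap*: final sound = /p/, a voiceless consonant → -sah → *perapsah*.
*tigor*: final sound = /r/, a voiced consonant → -bo → *tigorbo*.

abeazu, perapsah, tigorbo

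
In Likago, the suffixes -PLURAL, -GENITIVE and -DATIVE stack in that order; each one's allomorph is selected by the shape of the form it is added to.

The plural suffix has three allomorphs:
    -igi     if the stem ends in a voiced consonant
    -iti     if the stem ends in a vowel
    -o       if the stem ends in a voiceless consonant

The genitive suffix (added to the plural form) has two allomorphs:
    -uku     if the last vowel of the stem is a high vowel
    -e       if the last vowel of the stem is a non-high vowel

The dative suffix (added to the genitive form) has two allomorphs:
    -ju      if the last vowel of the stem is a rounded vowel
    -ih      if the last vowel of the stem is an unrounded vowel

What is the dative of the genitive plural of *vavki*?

Since the final sound of *vavki* is /i/ (a vowel), it takes -iti, giving *vavkiiti*.
The plural form *vavkiiti*: last vowel = /i/, a high vowel → -uku → *vavkiitiuku*.
The genitive form *vavkiitiuku* — last vowel /u/ (a rounded vowel) → -ju → *vavkiitiukuju*.

vavkiitiukuju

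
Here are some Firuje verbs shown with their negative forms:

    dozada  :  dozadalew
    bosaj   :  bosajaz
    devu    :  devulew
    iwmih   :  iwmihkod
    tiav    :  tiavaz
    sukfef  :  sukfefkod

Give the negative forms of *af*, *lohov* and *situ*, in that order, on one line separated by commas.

Looking at the final sound of each stem: -kod when the stem ends in a voiceless consonant (*iwmih*, *sukfef*); -az when the stem ends in a voiced consonant (*bosaj*, *tiav*); -lew when the stem ends in a vowel (*dozada*, *devu*).
*af* — final sound /f/ (a voiceless consonant) → -kod → *afkod*.
Since the final sound of *lohov* is /v/ (a voiced consonant), it takes -az, giving *lohovaz*.
*situ*: final sound = /u/, a vowel → -lew → *situlew*.

afkod, lohovaz, situlew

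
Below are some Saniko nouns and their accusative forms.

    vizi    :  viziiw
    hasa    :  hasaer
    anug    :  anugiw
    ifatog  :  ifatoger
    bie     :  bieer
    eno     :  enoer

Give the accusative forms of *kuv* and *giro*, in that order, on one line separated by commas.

The pattern is height harmony: -iw when the last vowel of the stem is a high vowel (*vizi*, *anug*); -er when the last vowel of the stem is a non-high vowel (*hasa*, *ifatog*, *bie*, *eno*).
Since the last vowel of *kuv* is /u/ (a high vowel), it takes -iw, giving *kuviw*.
Since the last vowel of *giro* is /o/ (a non-high vowel), it takes -er, giving *giroer*.

kuviw, giroer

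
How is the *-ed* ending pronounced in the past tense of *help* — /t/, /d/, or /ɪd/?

/t/

The stem *help* ends in a voiceless consonant other than /t/.
The -ed suffix is realized as /ɪd/ after /t, d/; as /t/ after other voiceless consonants; and as /d/ after other voiced sounds.
So -ed on *help* is pronounced /t/.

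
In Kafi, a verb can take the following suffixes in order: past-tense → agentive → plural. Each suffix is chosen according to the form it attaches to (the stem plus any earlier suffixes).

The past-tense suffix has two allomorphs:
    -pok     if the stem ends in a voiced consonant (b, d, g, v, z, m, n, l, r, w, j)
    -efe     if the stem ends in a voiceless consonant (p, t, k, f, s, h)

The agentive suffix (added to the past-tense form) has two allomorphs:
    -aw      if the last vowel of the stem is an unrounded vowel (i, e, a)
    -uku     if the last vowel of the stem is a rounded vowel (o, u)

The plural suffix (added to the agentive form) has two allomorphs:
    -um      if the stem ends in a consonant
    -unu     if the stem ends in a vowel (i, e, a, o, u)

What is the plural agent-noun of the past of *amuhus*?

amuhusefeawum

Since the final consonant of *amuhus* is /s/ (voiceless), it takes -efe, giving *amuhusefe*.
The last vowel of the past-tense form *amuhusefe* is /e/, which is an unrounded vowel, so the agentive suffix is -aw, giving *amuhusefeaw*.
The final sound of the agentive form *amuhusefeaw* is /w/, which is a consonant, so the plural suffix is -um, giving *amuhusefeawum*.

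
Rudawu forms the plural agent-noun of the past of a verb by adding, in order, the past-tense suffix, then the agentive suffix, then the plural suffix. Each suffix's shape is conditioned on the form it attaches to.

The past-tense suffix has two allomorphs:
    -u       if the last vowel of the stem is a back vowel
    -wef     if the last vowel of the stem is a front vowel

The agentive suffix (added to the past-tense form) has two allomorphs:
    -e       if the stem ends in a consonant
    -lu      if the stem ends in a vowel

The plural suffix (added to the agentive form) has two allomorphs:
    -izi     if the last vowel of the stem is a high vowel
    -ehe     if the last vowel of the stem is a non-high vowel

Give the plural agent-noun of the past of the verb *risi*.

risiwefeehe

*risi* — last vowel /i/ (a front vowel) → -wef → *risiwef*.
The final sound of the past-tense form *risiwef* is /f/, which is a consonant, so the agentive suffix is -e, giving *risiwefe*.
The last vowel of the agentive form *risiwefe* is /e/, which is a non-high vowel, so the plural suffix is -ehe, giving *risiwefeehe*.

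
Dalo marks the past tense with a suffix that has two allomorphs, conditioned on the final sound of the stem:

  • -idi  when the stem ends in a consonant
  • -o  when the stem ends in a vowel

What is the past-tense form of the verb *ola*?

olao

The final sound of *ola* is /a/, which is a vowel, so the suffix is -o, giving *olao*.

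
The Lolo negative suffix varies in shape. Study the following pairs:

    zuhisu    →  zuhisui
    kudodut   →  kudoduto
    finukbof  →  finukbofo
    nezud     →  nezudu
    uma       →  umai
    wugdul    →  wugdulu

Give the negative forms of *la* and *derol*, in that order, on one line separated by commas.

lai, derolu

The pattern is voicing of the final sound: -o when the stem ends in a voiceless consonant (*kudodut*, *finukbof*); -u when the stem ends in a voiced consonant (*nezud*, *wugdul*); -i when the stem ends in a vowel (*zuhisu*, *uma*).
The final sound of *la* is /a/, which is a vowel, so the suffix is -i, giving *lai*.
*derol*: final sound = /l/, a voiced consonant → -u → *derolu*.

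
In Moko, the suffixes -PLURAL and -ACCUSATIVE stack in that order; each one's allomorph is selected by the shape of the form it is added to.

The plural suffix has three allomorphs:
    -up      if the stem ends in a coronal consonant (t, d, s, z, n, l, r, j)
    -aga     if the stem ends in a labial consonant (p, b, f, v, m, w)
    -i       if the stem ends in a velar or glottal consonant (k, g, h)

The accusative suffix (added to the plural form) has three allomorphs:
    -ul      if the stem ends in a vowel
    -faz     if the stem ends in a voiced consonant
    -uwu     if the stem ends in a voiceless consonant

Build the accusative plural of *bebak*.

bebakiul

*bebak*: final consonant = /k/, velar/glottal → -i → *bebaki*.
The plural form *bebaki*: final sound = /i/, a vowel → -ul → *bebakiul*.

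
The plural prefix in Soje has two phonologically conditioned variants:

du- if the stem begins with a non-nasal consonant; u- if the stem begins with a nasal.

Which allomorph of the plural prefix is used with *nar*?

u-

The first consonant of *nar* is /n/, which is a nasal, so the prefix is u-.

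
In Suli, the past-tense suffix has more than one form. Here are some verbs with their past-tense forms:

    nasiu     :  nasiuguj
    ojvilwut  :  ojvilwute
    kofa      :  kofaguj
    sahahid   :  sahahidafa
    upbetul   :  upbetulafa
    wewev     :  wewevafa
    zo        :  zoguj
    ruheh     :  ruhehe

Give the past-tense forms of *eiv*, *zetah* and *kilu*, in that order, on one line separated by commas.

The suffix is conditioned by the final sound: -e when the stem ends in a voiceless consonant (*ojvilwut*, *ruheh*); -afa when the stem ends in a voiced consonant (*sahahid*, *upbetul*, *wewev*); -guj when the stem ends in a vowel (*nasiu*, *kofa*, *zo*).
Since the final sound of *eiv* is /v/ (a voiced consonant), it takes -afa, giving *eivafa*.
*zetah*: final sound = /h/, a voiceless consonant → -e → *zetahe*.
Since the final sound of *kilu* is /u/ (a vowel), it takes -guj, giving *kiluguj*.

eivafa, zetahe, kiluguj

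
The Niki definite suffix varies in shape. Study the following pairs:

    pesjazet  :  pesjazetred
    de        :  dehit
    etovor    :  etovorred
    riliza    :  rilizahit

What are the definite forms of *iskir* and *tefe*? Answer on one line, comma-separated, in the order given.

iskirred, tefehit

The pattern is consonant vs. vowel: -red when the stem ends in a consonant (*pesjazet*, *etovor*); -hit when the stem ends in a vowel (*de*, *riliza*).
*iskir* — final sound /r/ (a consonant) → -red → *iskirred*.
The final sound of *tefe* is /e/, which is a vowel, so the suffix is -hit, giving *tefehit*.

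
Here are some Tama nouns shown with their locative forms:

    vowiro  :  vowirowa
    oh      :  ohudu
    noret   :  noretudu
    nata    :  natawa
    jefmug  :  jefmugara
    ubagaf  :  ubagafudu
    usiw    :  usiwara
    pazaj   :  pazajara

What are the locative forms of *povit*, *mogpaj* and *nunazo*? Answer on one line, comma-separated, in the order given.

povitudu, mogpajara, nunazowa

Looking at the final sound of each stem: -udu when the stem ends in a voiceless consonant (*oh*, *noret*, *ubagaf*); -ara when the stem ends in a voiced consonant (*jefmug*, *usiw*, *pazaj*); -wa when the stem ends in a vowel (*vowiro*, *nata*).
Since the final sound of *povit* is /t/ (a voiceless consonant), it takes -udu, giving *povitudu*.
*mogpaj* — final sound /j/ (a voiced consonant) → -ara → *mogpajara*.
*nunazo*: final sound = /o/, a vowel → -wa → *nunazowa*.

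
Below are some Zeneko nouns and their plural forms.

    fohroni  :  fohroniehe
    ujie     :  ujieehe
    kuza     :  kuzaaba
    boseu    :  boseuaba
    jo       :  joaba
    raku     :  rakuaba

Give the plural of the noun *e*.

eehe

The pattern is front/back vowel harmony: -ehe when the last vowel of the stem is a front vowel (*fohroni*, *ujie*); -aba when the last vowel of the stem is a back vowel (*kuza*, *boseu*, *jo*, *raku*).
*e* — last vowel /e/ (a front vowel) → -ehe → *eehe*.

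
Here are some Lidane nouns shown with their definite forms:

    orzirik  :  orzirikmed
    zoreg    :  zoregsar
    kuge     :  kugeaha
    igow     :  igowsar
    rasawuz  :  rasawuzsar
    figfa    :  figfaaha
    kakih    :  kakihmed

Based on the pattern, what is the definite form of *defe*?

Looking at the final sound of each stem: -med when the stem ends in a voiceless consonant (*orzirik*, *kakih*); -sar when the stem ends in a voiced consonant (*zoreg*, *igow*, *rasawuz*); -aha when the stem ends in a vowel (*kuge*, *figfa*).
The final sound of *defe* is /e/, which is a vowel, so the suffix is -aha, giving *defeaha*.

defeaha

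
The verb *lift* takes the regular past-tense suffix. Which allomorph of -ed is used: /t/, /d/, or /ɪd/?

The stem *lift* ends in /t/ or /d/.
The -ed suffix is realized as /ɪd/ after /t, d/; as /t/ after other voiceless consonants; and as /d/ after other voiced sounds.
So -ed on *lift* is pronounced /ɪd/.

/ɪd/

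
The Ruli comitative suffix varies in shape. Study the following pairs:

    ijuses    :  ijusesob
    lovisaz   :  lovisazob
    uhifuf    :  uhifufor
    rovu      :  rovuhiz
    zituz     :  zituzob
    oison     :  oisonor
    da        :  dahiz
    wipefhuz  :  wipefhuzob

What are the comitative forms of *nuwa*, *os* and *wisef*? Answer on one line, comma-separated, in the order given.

Looking at the final sound of each stem: -ob when the stem ends in a sibilant (*ijuses*, *lovisaz*, *zituz*, *wipefhuz*); -or when the stem ends in a non-sibilant consonant (*uhifuf*, *oison*); -hiz when the stem ends in a vowel (*rovu*, *da*).
Since the final sound of *nuwa* is /a/ (a vowel), it takes -hiz, giving *nuwahiz*.
*os* — final sound /s/ (a sibilant) → -ob → *osob*.
*wisef* — final sound /f/ (a non-sibilant consonant) → -or → *wisefor*.

nuwahiz, osob, wisefor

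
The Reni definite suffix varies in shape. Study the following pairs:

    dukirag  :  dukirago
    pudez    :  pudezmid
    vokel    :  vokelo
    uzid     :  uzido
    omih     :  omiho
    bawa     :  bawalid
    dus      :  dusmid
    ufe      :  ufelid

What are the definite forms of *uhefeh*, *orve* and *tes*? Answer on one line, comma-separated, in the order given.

The alternation tracks the final sound of the stem — -mid when the stem ends in a sibilant (*pudez*, *dus*); -o when the stem ends in a non-sibilant consonant (*dukirag*, *vokel*, *uzid*, *omih*); -lid when the stem ends in a vowel (*bawa*, *ufe*).
*uhefeh* — final sound /h/ (a non-sibilant consonant) → -o → *uhefeho*.
Since the final sound of *orve* is /e/ (a vowel), it takes -lid, giving *orvelid*.
Since the final sound of *tes* is /s/ (a sibilant), it takes -mid, giving *tesmid*.

uhefeho, orvelid, tesmid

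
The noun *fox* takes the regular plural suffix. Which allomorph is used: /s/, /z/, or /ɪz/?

The stem *fox* ends in a sibilant (/s, z, ʃ, ʒ, tʃ, dʒ/).
The plural suffix surfaces as /ɪz/ after sibilants, /s/ after other voiceless consonants, and /z/ after other voiced sounds.
So the plural -s on *fox* is pronounced /ɪz/.

/ɪz/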